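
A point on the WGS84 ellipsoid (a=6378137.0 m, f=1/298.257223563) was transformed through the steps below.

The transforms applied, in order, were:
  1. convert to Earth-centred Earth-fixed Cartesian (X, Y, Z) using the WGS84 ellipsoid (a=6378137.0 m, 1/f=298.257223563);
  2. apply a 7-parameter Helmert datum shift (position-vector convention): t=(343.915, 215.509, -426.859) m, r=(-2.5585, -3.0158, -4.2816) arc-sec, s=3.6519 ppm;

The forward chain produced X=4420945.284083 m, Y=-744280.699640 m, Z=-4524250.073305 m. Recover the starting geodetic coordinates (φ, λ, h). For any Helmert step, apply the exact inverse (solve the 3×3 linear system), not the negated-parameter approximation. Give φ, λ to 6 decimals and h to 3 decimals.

φ=-45.453926°, λ=-9.558011°, h=1405.917 m

start: X=4420945.2841, Y=-744280.6996, Z=-4524250.0733 m
→ Helmert⁻¹: X=4420534.5328, Y=-744345.6153, Z=-4523880.5593
→ geod (Bowring, a=6378137.000): φ=-45.45392600°, λ=-9.55801100°, h=1405.9170 m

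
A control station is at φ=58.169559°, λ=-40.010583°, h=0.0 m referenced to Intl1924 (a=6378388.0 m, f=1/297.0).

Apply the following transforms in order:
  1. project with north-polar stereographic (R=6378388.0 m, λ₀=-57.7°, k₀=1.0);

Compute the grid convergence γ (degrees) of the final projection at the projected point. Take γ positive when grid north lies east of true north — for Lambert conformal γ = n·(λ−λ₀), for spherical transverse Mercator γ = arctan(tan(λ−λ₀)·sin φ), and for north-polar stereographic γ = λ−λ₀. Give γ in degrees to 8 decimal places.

17.68941700

start: φ=58.169559°, λ=-40.010583°, h=0.000 m
→ into stereo (λ₀=-57.7°): φ=58.16955900°, λ−λ₀=17.68941700°
convergence γ = 17.68941700°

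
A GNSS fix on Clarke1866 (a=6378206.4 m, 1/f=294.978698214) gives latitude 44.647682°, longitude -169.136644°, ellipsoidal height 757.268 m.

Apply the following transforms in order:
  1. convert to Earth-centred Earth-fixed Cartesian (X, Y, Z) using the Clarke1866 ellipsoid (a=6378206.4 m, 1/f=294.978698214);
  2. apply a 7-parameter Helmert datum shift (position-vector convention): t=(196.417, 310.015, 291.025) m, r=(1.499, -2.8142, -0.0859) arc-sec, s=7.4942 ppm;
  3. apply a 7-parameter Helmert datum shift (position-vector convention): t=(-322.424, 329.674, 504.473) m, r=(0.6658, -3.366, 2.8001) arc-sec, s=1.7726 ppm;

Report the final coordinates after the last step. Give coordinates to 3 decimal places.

start: φ=44.647682°, λ=-169.136644°, h=757.268 m
→ ECEF (a=6378206.400, f=1/294.978698214): X=-4464398.0874, Y=-856746.8047, Z=4459907.7264
→ Helmert 7p (PV): X=-4464296.3340, Y=-856473.7631, Z=4460165.0375
→ Helmert 7p (PV): X=-4464687.8294, Y=-856220.6084, Z=4460601.7998

X=-4464687.829 m, Y=-856220.608 m, Z=4460601.800 m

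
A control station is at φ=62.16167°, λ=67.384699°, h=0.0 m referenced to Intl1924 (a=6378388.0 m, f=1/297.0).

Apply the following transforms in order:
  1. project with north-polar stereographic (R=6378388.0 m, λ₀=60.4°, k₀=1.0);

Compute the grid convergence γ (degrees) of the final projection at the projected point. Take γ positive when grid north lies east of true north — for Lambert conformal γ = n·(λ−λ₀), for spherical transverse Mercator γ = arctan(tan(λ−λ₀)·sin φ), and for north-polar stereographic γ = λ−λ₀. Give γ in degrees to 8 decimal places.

start: φ=62.161670°, λ=67.384699°, h=0.000 m
→ into stereo (λ₀=60.4°): φ=62.16167000°, λ−λ₀=6.98469900°
convergence γ = 6.98469900°

6.98469900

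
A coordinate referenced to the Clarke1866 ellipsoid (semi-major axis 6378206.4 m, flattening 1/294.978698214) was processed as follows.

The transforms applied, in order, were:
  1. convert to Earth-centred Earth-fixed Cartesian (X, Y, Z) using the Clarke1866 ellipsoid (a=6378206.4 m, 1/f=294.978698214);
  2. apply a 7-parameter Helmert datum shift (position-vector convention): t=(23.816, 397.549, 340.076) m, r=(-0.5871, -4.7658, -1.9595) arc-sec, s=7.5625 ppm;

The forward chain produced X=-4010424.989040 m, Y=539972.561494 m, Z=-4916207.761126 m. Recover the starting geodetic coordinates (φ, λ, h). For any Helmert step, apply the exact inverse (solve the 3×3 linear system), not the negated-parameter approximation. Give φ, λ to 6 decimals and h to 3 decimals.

φ=-50.733186°, λ=172.337871°, h=2336.733 m

start: X=-4010424.9890, Y=539972.5615, Z=-4916207.7611 m
→ Helmert⁻¹: X=-4010537.1969, Y=539546.8260, Z=-4916416.4558
→ geod (Bowring, a=6378206.400): φ=-50.73318600°, λ=172.33787100°, h=2336.7330 m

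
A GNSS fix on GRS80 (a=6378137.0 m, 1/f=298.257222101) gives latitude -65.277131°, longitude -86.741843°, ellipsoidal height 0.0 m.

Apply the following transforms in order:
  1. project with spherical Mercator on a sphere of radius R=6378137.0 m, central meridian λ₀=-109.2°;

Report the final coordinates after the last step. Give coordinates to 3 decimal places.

start: φ=-65.277131°, λ=-86.741843°, h=0.000 m
→ merc (R=6378137.0, λ₀=-109.2°): E=2500030.6014, N=-9681750.5382

E=2500030.601 m, N=-9681750.538 m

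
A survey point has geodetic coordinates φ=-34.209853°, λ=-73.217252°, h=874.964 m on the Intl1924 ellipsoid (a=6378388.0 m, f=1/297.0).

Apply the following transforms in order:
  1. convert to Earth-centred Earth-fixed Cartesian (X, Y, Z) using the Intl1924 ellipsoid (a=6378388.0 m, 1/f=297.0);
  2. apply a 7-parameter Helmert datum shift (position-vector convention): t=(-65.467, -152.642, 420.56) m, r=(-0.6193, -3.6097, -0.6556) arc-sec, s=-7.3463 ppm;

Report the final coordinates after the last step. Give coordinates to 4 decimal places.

start: φ=-34.209853°, λ=-73.217252°, h=874.964 m
→ ECEF (a=6378388.000, f=1/297.0): X=1524901.1554, Y=-5056218.0465, Z=-3566267.5168
→ Helmert 7p (PV): X=1524870.8256, Y=-5056349.0982, Z=-3565778.8909

X=1524870.8256 m, Y=-5056349.0982 m, Z=-3565778.8909 m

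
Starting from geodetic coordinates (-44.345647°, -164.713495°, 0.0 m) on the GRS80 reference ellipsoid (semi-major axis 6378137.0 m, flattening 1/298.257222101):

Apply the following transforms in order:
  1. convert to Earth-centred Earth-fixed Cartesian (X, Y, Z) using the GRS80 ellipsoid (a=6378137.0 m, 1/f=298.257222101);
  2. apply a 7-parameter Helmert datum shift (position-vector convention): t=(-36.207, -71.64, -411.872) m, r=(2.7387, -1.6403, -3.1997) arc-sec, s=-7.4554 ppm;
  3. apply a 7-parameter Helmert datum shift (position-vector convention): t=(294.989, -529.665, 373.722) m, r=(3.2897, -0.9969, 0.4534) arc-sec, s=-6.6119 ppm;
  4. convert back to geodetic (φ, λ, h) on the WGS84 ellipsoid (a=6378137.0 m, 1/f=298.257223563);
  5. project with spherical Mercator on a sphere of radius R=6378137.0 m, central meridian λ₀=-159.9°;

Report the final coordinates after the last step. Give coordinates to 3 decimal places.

start: φ=-44.345647°, λ=-164.713495°, h=0.000 m
→ ECEF (a=6378137.000, f=1/298.257222101): X=-4407070.4140, Y=-1204522.4164, Z=-4435638.4947
→ Helmert 7p (PV): X=-4407057.1759, Y=-1204457.8175, Z=-4436068.3368
→ Helmert 7p (PV): X=-4406708.9605, Y=-1204918.4561, Z=-4435705.7933
→ geod (Bowring, a=6378137.000): φ=-44.34761644°, λ=-164.70750862°, h=-127.6104 m
→ merc (R=6378137.0, λ₀=-159.9°): E=-535169.4112, N=-5519395.1664

E=-535169.411 m, N=-5519395.166 m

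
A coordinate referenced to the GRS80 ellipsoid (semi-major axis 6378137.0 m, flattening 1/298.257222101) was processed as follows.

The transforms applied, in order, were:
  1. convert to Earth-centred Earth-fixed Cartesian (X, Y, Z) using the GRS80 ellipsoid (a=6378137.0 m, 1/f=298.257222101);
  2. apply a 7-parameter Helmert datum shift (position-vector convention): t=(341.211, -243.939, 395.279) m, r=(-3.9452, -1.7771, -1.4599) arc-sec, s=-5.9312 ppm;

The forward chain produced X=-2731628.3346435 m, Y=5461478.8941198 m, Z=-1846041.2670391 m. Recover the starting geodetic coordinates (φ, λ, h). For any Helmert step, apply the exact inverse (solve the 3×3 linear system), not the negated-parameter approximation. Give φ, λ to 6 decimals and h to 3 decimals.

φ=-16.928500°, λ=116.574741°, h=3621.830 m

start: X=-2731628.3346, Y=5461478.8941, Z=-1846041.2670 m
→ Helmert⁻¹: X=-2732040.3141, Y=5461771.2054, Z=-1846319.4929
→ geod (Bowring, a=6378137.000): φ=-16.92850000°, λ=116.57474100°, h=3621.8300 m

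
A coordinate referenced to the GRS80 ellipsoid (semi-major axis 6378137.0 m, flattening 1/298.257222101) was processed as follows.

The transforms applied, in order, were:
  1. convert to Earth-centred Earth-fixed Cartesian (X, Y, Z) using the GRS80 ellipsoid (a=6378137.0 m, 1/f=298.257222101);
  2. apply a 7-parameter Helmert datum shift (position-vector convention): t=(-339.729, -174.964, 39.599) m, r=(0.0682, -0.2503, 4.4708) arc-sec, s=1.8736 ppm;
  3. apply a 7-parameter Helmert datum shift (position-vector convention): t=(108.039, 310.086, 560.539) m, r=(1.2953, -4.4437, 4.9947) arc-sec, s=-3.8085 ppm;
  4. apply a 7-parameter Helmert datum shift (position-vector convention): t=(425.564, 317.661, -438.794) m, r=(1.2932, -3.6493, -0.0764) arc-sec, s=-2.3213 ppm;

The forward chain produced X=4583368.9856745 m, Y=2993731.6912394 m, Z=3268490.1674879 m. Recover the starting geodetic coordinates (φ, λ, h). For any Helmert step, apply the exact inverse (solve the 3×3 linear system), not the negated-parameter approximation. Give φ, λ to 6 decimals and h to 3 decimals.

φ=31.006912°, λ=33.145621°, h=3044.668 m

start: X=4583368.9857, Y=2993731.6912, Z=3268490.1675 m
→ Helmert⁻¹: X=4583010.7846, Y=2993443.1707, Z=3268836.6979
→ Helmert⁻¹: X=4583063.0848, Y=2993054.0287, Z=3268171.0745
→ Helmert⁻¹: X=4583463.0683, Y=2993125.1184, Z=3268118.8007
→ geod (Bowring, a=6378137.000): φ=31.00691200°, λ=33.14562100°, h=3044.6680 m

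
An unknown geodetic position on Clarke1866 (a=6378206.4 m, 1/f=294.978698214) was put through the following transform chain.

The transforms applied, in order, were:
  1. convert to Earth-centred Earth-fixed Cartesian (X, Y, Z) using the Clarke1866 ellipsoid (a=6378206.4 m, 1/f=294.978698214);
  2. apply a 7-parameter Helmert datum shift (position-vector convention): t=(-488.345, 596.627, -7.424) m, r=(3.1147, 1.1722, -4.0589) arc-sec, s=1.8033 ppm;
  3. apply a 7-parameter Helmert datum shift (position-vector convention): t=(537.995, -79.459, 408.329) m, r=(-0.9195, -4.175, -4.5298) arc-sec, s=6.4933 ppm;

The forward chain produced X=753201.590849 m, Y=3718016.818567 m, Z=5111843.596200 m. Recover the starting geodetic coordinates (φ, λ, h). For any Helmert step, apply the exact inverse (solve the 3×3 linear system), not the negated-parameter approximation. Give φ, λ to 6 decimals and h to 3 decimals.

φ=53.607415°, λ=78.548547°, h=761.902 m

start: X=753201.5908, Y=3718016.8186, Z=5111843.5962 m
→ Helmert⁻¹: X=752680.5156, Y=3718065.8788, Z=5111403.4170
→ Helmert⁻¹: X=753065.3003, Y=3717554.5509, Z=5111349.7663
→ geod (Bowring, a=6378206.400): φ=53.60741500°, λ=78.54854700°, h=761.9020 m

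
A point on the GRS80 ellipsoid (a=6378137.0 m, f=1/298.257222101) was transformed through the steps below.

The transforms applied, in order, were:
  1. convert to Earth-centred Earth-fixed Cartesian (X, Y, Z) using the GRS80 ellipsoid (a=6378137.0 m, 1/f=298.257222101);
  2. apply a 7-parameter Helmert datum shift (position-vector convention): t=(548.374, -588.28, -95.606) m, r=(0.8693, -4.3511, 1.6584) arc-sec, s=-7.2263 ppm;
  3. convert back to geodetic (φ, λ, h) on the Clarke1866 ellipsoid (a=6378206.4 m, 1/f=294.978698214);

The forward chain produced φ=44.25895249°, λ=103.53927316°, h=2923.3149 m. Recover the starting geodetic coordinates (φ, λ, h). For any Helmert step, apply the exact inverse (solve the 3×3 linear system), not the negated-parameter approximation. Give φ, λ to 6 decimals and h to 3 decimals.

start: φ=44.258952°, λ=103.539273°, h=2923.315 m
→ ECEF (a=6378206.400, f=1/294.978698214): X=-1071686.2664, Y=4450453.5373, Z=4430581.8289
→ Helmert⁻¹: X=-1072113.1366, Y=4451101.2752, Z=4430713.3094
→ geod (Bowring, a=6378137.000): φ=44.25308000°, λ=103.54256900°, h=3491.4210 m

φ=44.253080°, λ=103.542569°, h=3491.421 m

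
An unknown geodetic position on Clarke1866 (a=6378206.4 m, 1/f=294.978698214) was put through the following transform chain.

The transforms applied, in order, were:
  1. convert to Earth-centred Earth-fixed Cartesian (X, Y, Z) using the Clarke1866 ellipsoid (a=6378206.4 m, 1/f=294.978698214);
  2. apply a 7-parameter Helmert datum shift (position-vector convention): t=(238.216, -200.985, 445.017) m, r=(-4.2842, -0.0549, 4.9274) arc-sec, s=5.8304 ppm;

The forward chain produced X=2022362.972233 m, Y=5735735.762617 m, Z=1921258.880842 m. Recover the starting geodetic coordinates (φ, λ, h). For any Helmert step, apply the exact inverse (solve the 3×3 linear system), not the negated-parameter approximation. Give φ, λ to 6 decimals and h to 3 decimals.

φ=17.640454°, λ=70.579108°, h=1773.969 m

start: X=2022362.9722, Y=5735735.7626, Z=1921258.8808 m
→ Helmert⁻¹: X=2022250.4990, Y=5735815.0978, Z=1920921.2617
→ geod (Bowring, a=6378206.400): φ=17.64045400°, λ=70.57910800°, h=1773.9690 m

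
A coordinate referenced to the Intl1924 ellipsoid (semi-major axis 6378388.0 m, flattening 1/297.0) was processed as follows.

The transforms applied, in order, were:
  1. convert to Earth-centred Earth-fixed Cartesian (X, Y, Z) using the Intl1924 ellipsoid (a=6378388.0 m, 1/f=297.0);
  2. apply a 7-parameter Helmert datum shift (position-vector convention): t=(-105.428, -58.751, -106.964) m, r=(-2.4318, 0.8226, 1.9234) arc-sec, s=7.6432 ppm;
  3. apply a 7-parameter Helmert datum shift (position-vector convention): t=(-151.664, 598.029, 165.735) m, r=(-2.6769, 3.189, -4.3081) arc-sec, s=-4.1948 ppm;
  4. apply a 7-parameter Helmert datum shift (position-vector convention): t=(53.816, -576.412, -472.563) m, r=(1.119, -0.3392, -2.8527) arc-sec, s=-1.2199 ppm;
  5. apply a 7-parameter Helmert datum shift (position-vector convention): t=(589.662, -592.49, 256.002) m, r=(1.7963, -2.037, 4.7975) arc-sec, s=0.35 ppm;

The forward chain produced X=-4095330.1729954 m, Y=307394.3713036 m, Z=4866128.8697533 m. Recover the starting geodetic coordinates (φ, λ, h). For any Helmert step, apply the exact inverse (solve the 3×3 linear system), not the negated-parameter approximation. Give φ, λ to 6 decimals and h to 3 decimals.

start: X=-4095330.1730, Y=307394.3713, Z=4866128.8698 m
→ Helmert⁻¹: X=-4095863.1807, Y=308124.3947, Z=4865908.9307
→ Helmert⁻¹: X=-4095918.2596, Y=308670.9361, Z=4866392.4913
→ Helmert⁻¹: X=-4095865.4428, Y=307925.4988, Z=4866187.8405
→ Helmert⁻¹: X=-4095745.2455, Y=307962.7167, Z=4866244.9074
→ geod (Bowring, a=6378388.000): φ=50.02460900°, λ=175.69997100°, h=2092.3390 m

φ=50.024609°, λ=175.699971°, h=2092.339 m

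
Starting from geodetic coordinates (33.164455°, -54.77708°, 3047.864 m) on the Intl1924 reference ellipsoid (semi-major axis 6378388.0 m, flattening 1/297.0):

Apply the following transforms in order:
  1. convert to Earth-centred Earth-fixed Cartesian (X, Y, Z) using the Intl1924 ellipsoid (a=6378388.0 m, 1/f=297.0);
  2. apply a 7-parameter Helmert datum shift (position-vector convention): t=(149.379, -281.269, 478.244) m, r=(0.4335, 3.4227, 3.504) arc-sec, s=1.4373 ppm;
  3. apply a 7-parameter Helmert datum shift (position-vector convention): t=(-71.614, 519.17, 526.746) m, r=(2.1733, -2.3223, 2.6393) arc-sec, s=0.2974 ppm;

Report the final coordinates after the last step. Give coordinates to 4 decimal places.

start: φ=33.164455°, λ=-54.777080°, h=3047.864 m
→ ECEF (a=6378388.000, f=1/297.0): X=3084106.2502, Y=-4368288.4160, Z=3470960.6505
→ Helmert 7p (PV): X=3084391.8662, Y=-4368530.8659, Z=3471383.5257
→ Helmert 7p (PV): X=3084337.9842, Y=-4368010.1043, Z=3471900.0019

X=3084337.9842 m, Y=-4368010.1043 m, Z=3471900.0019 m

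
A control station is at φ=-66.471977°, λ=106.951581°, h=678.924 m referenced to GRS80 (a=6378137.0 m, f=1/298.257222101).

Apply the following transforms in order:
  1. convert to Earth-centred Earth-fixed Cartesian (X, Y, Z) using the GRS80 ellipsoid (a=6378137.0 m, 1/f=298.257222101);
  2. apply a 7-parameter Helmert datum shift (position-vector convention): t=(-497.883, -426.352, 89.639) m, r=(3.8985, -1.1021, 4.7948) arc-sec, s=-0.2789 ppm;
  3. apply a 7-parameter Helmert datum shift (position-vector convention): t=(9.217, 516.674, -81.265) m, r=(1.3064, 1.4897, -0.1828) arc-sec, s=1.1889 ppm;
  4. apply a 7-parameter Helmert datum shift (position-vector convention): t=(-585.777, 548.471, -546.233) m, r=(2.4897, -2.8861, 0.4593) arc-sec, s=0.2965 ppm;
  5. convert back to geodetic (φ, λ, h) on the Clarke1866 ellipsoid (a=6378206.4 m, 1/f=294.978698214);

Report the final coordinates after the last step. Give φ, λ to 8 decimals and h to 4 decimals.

start: φ=-66.471977°, λ=106.951581°, h=678.924 m
→ ECEF (a=6378137.000, f=1/298.257222101): X=-744537.1240, Y=2442652.1311, Z=-5825778.5433
→ Helmert 7p (PV): X=-745060.4529, Y=2442317.9003, Z=-5825645.0904
→ Helmert 7p (PV): X=-745092.0317, Y=2442875.0357, Z=-5825712.4318
→ Helmert 7p (PV): X=-745601.9547, Y=2443492.8906, Z=-5826241.3311
→ geod (Bowring, a=6378206.400): φ=-66.46603484°, λ=106.96892707°, h=1678.7953 m

φ=-66.46603484°, λ=106.96892707°, h=1678.7953 m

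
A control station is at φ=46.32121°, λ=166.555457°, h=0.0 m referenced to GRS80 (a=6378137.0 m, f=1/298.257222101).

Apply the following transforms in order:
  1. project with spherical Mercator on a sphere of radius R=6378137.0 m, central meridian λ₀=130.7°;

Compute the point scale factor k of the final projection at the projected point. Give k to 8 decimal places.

start: φ=46.321210°, λ=166.555457°, h=0.000 m
→ into merc (λ₀=130.7°): φ=46.32121000°, λ−λ₀=35.85545700°
scale k = 1.44798533

1.44798533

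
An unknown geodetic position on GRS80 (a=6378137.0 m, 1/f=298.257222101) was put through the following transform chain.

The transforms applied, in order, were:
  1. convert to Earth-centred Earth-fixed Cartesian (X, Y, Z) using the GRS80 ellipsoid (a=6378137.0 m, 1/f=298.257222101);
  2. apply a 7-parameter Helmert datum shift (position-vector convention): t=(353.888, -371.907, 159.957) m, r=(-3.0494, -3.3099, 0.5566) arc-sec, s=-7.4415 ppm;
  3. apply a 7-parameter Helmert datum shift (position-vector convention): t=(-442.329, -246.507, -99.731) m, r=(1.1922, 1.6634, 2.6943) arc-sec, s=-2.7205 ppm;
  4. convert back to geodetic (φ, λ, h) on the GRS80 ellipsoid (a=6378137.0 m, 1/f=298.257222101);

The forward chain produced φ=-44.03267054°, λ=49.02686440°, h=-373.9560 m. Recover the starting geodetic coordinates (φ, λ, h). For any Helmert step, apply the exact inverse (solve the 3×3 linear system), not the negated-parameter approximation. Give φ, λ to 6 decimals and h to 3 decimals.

φ=-44.029685°, λ=49.030843°, h=109.966 m

start: φ=-44.032671°, λ=49.026864°, h=-373.956 m
→ ECEF (a=6378137.000, f=1/298.257222101): X=3011447.0002, Y=3467555.7885, Z=-4410442.2493
→ Helmert⁻¹: X=3011978.3867, Y=3467746.8946, Z=-4410350.2703
→ Helmert⁻¹: X=3011585.4935, Y=3468201.6882, Z=-4410540.1012
→ geod (Bowring, a=6378137.000): φ=-44.02968500°, λ=49.03084300°, h=109.9660 m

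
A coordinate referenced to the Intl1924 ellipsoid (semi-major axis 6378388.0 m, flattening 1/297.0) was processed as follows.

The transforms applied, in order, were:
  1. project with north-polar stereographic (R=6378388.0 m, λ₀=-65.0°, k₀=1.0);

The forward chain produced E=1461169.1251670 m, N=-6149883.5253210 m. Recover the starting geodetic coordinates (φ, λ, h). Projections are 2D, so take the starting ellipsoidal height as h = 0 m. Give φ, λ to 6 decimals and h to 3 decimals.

start: E=1461169.1252, N=-6149883.5253 m
→ stereo⁻¹: φ=37.28244900°, λ=-51.63473900°

φ=37.282449°, λ=-51.634739°, h=0.000 m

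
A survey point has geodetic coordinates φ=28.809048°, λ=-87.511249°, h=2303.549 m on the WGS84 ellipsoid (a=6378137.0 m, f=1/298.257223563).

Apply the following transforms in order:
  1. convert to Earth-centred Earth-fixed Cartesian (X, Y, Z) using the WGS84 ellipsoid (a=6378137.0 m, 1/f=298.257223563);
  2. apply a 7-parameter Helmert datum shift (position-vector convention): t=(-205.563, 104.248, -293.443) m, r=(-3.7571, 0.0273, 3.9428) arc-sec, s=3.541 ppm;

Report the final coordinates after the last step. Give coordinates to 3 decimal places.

X=242859.335 m, Y=-5589664.046 m, Z=3056302.905 m

start: φ=28.809048°, λ=-87.511249°, h=2303.549 m
→ ECEF (a=6378137.000, f=1/298.257223563): X=242956.7822, Y=-5589808.8187, Z=3056483.7384
→ Helmert 7p (PV): X=242859.3349, Y=-5589664.0461, Z=3056302.9046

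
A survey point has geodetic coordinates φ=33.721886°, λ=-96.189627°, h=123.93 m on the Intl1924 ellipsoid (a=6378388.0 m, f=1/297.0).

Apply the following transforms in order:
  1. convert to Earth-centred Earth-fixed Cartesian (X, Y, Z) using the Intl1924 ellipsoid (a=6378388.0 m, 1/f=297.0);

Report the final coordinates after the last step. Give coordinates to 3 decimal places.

X=-572605.131 m, Y=-5279822.449 m, Z=3520952.799 m

start: φ=33.721886°, λ=-96.189627°, h=123.930 m
→ ECEF (a=6378388.000, f=1/297.0): X=-572605.1309, Y=-5279822.4491, Z=3520952.7987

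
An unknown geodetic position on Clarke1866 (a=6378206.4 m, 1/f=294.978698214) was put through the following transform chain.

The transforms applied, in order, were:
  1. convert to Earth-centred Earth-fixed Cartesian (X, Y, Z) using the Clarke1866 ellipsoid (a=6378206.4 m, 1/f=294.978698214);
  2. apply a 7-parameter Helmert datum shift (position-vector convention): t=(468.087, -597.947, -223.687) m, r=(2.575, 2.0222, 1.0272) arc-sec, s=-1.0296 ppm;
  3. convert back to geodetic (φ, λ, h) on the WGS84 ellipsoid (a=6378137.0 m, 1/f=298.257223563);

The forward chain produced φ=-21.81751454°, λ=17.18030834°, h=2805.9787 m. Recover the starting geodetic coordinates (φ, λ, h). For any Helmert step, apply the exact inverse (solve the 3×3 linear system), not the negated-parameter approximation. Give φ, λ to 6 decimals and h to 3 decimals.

start: φ=-21.817515°, λ=17.180308°, h=2805.979 m
→ ECEF (a=6378137.000, f=1/298.257223563): X=5662183.3453, Y=1750606.2866, Z=-2356708.6335
→ Helmert⁻¹: X=5661752.9108, Y=1751148.4232, Z=-2356453.7268
→ geod (Bowring, a=6378206.400): φ=-21.81769900°, λ=17.18654500°, h=2441.5340 m

φ=-21.817699°, λ=17.186545°, h=2441.534 m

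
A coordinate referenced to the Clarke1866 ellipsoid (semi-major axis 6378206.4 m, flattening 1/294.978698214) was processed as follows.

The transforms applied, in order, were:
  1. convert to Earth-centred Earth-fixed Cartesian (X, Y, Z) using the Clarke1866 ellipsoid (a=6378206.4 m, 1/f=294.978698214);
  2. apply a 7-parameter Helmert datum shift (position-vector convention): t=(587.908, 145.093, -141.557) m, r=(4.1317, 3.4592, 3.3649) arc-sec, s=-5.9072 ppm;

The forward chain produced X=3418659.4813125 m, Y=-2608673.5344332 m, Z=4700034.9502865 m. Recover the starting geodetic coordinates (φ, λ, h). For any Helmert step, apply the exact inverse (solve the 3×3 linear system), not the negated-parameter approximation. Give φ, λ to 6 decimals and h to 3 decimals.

start: X=3418659.4813, Y=-2608673.5344, Z=4700034.9503 m
→ Helmert⁻¹: X=3417970.3787, Y=-2608795.6452, Z=4700313.8509
→ geod (Bowring, a=6378206.400): φ=47.74161200°, λ=-37.35299900°, h=3936.7990 m

φ=47.741612°, λ=-37.352999°, h=3936.799 m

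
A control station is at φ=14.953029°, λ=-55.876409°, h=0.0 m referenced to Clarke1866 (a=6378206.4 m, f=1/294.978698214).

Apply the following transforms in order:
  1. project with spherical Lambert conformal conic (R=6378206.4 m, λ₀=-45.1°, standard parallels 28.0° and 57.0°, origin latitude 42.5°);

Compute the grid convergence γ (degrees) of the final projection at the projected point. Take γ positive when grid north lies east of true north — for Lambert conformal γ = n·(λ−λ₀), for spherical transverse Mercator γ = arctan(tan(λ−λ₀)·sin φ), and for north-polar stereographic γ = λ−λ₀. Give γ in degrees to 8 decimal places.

start: φ=14.953029°, λ=-55.876409°, h=0.000 m
→ into lcc (λ₀=-45.1°): φ=14.95302900°, λ−λ₀=-10.77640900°
convergence γ = -7.36133293°

-7.36133293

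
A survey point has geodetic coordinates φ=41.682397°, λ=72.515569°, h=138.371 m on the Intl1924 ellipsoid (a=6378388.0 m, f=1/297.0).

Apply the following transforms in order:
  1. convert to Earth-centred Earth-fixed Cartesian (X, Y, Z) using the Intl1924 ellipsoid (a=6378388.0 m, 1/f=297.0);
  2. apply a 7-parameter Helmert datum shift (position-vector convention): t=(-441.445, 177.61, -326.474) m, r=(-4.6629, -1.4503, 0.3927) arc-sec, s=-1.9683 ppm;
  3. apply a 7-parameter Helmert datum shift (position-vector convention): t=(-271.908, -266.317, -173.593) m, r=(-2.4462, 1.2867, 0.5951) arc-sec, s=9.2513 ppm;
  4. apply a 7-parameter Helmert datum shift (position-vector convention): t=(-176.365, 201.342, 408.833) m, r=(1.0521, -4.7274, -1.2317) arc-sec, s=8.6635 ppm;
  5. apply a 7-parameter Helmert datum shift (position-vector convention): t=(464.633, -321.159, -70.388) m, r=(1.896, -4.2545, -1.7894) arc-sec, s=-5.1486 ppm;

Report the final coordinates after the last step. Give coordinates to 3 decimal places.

start: φ=41.682397°, λ=72.515569°, h=138.371 m
→ ECEF (a=6378388.000, f=1/297.0): X=1433386.3081, Y=4550431.7051, Z=4219487.5605
→ Helmert 7p (PV): X=1432903.7101, Y=4550698.4745, Z=4219059.9912
→ Helmert 7p (PV): X=1432658.2480, Y=4550528.4280, Z=4218862.5217
→ Helmert 7p (PV): X=1432424.7751, Y=4550739.1190, Z=4219363.9515
→ Helmert 7p (PV): X=1432834.4819, Y=4550343.3190, Z=4219343.2158

X=1432834.482 m, Y=4550343.319 m, Z=4219343.216 m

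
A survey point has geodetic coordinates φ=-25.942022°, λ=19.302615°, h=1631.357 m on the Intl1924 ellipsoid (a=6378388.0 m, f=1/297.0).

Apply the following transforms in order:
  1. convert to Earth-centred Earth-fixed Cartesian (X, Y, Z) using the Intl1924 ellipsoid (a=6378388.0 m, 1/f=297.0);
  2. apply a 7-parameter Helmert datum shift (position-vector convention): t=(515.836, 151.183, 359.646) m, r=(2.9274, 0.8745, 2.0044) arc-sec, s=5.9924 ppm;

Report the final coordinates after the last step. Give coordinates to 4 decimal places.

X=5418645.2768 m, Y=1897933.3449 m, Z=-2773691.6902 m

start: φ=-25.942022°, λ=19.302615°, h=1631.357 m
→ ECEF (a=6378388.000, f=1/297.0): X=5418127.1753, Y=1897678.7681, Z=-2774038.6745
→ Helmert 7p (PV): X=5418645.2768, Y=1897933.3449, Z=-2773691.6902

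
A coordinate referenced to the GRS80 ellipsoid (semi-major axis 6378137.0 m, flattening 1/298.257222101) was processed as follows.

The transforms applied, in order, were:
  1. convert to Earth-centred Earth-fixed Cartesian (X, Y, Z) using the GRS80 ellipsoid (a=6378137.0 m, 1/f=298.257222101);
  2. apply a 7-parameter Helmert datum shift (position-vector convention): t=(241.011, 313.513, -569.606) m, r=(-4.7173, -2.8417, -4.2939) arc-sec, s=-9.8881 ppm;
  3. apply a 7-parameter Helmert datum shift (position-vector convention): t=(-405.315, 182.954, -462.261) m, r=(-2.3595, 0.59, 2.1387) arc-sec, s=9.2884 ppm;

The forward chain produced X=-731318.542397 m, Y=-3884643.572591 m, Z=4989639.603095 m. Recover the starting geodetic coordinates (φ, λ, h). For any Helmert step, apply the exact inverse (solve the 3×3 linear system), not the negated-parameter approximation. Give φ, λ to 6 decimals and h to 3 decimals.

start: X=-731318.5424, Y=-3884643.5726, Z=4989639.6031 m
→ Helmert⁻¹: X=-730960.9927, Y=-3884839.9456, Z=4990008.9842
→ Helmert⁻¹: X=-731059.5970, Y=-3885321.2290, Z=4990549.1521
→ geod (Bowring, a=6378137.000): φ=51.80094200°, λ=-100.65614700°, h=1796.6650 m

φ=51.800942°, λ=-100.656147°, h=1796.665 m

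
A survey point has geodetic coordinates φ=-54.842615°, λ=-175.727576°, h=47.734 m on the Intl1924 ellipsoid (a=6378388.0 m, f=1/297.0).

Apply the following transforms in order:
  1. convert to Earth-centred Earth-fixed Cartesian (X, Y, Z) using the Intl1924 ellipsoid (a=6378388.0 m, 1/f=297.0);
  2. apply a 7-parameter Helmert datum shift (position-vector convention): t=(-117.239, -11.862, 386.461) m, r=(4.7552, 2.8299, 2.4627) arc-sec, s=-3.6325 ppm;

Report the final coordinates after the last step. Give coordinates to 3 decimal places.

start: φ=-54.842615°, λ=-175.727576°, h=47.734 m
→ ECEF (a=6378388.000, f=1/297.0): X=-3670909.3990, Y=-274240.3604, Z=-5191459.2891
→ Helmert 7p (PV): X=-3671081.2543, Y=-274175.3722, Z=-5191009.9287

X=-3671081.254 m, Y=-274175.372 m, Z=-5191009.929 m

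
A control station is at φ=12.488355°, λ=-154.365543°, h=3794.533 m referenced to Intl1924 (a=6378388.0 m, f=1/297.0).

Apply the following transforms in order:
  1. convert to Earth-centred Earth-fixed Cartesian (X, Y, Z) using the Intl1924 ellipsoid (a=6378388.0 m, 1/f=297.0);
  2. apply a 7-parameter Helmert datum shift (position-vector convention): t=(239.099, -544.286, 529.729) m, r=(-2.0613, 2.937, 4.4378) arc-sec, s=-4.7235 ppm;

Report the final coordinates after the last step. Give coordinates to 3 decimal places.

start: φ=12.488355°, λ=-154.365543°, h=3794.533 m
→ ECEF (a=6378388.000, f=1/297.0): X=-5618743.2390, Y=-2696206.6177, Z=1371033.7092
→ Helmert 7p (PV): X=-5618400.0691, Y=-2696845.3539, Z=1371663.9112

X=-5618400.069 m, Y=-2696845.354 m, Z=1371663.911 m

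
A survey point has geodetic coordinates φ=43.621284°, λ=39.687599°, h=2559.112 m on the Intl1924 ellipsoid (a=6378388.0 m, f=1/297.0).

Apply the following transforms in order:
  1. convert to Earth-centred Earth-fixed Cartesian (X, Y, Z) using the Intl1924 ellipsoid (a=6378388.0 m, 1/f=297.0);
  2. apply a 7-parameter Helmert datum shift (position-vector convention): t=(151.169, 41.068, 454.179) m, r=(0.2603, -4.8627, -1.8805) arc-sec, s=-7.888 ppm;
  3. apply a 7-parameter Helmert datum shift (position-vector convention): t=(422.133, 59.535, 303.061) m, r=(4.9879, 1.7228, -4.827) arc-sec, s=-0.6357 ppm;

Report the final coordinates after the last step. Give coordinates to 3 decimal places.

X=3560971.442 m, Y=2954446.931 m, Z=4380418.375 m

start: φ=43.621284°, λ=39.687599°, h=2559.112 m
→ ECEF (a=6378388.000, f=1/297.0): X=3560399.0715, Y=2954598.7394, Z=4379569.0911
→ Helmert 7p (PV): X=3560445.8450, Y=2954578.5150, Z=4380076.3886
→ Helmert 7p (PV): X=3560971.4415, Y=2954446.9314, Z=4380418.3746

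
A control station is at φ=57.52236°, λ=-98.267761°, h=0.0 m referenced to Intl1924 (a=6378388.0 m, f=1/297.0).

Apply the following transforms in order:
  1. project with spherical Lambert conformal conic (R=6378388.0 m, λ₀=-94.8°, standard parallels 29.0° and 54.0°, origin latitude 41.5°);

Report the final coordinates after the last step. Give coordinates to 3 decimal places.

start: φ=57.522360°, λ=-98.267761°, h=0.000 m
→ lcc (R=6378388.0, λ₀=-94.8°): E=-210868.3082, N=1768441.4337

E=-210868.308 m, N=1768441.434 m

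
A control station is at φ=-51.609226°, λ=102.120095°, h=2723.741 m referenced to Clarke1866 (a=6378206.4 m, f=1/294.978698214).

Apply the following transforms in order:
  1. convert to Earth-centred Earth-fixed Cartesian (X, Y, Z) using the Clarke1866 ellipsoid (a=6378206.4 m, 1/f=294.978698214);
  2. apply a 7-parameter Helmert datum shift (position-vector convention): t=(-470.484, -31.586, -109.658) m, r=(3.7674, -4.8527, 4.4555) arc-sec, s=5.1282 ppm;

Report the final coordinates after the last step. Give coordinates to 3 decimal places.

start: φ=-51.609226°, λ=102.120095°, h=2723.741 m
→ ECEF (a=6378206.400, f=1/294.978698214): X=-833747.8936, Y=3882442.4393, Z=-4977849.3018
→ Helmert 7p (PV): X=-834189.4055, Y=3882503.6737, Z=-4977933.1898

X=-834189.406 m, Y=3882503.674 m, Z=-4977933.190 m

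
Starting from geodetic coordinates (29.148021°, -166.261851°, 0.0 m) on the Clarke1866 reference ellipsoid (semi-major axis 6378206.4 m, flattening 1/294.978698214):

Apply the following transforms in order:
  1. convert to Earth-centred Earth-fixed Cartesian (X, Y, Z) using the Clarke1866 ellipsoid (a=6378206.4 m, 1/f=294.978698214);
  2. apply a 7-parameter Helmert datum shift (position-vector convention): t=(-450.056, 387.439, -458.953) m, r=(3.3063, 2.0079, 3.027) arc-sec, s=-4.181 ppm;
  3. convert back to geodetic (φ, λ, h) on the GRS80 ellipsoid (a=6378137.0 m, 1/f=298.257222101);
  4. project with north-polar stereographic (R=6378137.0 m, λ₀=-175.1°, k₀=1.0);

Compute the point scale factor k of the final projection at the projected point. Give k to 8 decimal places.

1.34502025

start: φ=29.148021°, λ=-166.261851°, h=0.000 m
→ ECEF (a=6378206.400, f=1/294.978698214): X=-5415482.3498, Y=-1323972.9570, Z=3088070.0151
→ Helmert 7p (PV): X=-5415860.2731, Y=-1323708.9557, Z=3087629.6457
→ geod (Bowring, a=6378137.000): φ=29.14139040°, λ=-166.26540881°, h=64.5312 m
→ into stereo (λ₀=-175.1°): φ=29.14139040°, λ−λ₀=8.83459119°
scale k = 1.34502025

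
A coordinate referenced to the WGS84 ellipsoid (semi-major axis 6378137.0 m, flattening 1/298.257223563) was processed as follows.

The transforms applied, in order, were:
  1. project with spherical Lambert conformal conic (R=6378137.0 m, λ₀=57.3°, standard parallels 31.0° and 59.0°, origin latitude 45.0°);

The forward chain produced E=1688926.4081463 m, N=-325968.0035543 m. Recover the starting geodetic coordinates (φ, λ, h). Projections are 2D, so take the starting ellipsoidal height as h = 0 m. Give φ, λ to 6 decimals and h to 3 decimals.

start: E=1688926.4081, N=-325968.0036 m
→ lcc⁻¹: φ=39.97667900°, λ=77.83794400°

φ=39.976679°, λ=77.837944°, h=0.000 m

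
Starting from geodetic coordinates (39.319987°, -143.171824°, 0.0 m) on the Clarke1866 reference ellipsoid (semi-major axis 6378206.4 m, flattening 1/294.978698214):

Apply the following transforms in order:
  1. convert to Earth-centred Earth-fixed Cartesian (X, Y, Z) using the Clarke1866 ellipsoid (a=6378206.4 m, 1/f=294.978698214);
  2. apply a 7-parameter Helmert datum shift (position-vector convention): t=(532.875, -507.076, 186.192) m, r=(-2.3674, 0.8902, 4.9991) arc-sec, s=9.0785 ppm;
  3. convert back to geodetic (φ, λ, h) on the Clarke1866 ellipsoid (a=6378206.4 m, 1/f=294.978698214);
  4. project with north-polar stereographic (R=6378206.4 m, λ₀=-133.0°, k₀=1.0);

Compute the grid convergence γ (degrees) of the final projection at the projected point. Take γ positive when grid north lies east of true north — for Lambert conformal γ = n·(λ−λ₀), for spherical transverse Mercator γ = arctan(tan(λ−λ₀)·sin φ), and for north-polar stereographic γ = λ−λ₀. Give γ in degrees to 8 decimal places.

start: φ=39.319987°, λ=-143.171824°, h=0.000 m
→ ECEF (a=6378206.400, f=1/294.978698214): X=-3954975.0979, Y=-2961733.8818, Z=4019665.4029
→ Helmert 7p (PV): X=-3954388.9977, Y=-2962317.5647, Z=4019939.1500
→ geod (Bowring, a=6378206.400): φ=39.32257486°, λ=-143.16233227°, h=81.2522 m
→ into stereo (λ₀=-133.0°): φ=39.32257486°, λ−λ₀=-10.16233227°
convergence γ = -10.16233227°

-10.16233227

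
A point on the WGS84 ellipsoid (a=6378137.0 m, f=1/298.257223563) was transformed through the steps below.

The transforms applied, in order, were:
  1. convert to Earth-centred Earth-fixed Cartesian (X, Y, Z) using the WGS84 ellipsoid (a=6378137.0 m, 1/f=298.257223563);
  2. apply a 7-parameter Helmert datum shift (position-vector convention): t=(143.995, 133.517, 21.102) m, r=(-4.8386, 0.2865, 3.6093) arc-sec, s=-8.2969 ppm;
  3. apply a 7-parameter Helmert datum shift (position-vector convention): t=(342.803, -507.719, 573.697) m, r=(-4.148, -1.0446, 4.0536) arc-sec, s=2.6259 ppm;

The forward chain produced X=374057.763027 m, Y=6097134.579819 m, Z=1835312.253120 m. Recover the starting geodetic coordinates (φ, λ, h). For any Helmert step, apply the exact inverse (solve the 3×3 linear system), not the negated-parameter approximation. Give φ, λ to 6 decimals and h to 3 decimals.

φ=16.825526°, λ=86.491852°, h=2184.582 m

start: X=374057.7630, Y=6097134.5798, Z=1835312.2531 m
→ Helmert⁻¹: X=373843.1032, Y=6097582.0411, Z=1834854.4678
→ Helmert⁻¹: X=373806.3555, Y=6097449.5278, Z=1834992.1438
→ geod (Bowring, a=6378137.000): φ=16.82552600°, λ=86.49185200°, h=2184.5820 m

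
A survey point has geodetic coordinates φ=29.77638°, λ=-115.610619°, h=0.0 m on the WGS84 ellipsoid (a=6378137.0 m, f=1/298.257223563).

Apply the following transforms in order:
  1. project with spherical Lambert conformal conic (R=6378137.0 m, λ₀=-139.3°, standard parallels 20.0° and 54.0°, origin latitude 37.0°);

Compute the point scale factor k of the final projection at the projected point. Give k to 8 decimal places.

0.96488230

start: φ=29.776380°, λ=-115.610619°, h=0.000 m
→ into lcc (λ₀=-139.3°): φ=29.77638000°, λ−λ₀=23.68938100°
scale k = 0.96488230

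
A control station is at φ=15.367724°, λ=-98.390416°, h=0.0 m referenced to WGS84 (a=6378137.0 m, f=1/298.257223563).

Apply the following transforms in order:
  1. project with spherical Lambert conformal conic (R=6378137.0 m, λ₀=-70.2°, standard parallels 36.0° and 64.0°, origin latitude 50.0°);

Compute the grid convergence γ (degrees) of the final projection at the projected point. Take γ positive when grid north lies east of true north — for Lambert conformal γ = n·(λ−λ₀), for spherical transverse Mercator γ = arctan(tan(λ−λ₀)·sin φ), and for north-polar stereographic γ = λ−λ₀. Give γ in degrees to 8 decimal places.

-21.82045654

start: φ=15.367724°, λ=-98.390416°, h=0.000 m
→ into lcc (λ₀=-70.2°): φ=15.36772400°, λ−λ₀=-28.19041600°
convergence γ = -21.82045654°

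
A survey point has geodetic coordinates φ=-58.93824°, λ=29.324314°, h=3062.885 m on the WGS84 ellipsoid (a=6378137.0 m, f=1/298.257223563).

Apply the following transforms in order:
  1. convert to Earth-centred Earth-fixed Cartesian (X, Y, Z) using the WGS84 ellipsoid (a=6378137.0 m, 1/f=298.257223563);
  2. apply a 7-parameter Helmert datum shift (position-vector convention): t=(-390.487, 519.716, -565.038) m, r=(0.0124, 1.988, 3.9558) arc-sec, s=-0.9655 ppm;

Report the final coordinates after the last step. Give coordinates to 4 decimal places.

start: φ=-58.938240°, λ=29.324314°, h=3062.885 m
→ ECEF (a=6378137.000, f=1/298.257223563): X=2877637.8734, Y=1616461.1562, Z=-5443013.4066
→ Helmert 7p (PV): X=2877161.1469, Y=1617034.8268, Z=-5443600.8271

X=2877161.1469 m, Y=1617034.8268 m, Z=-5443600.8271 m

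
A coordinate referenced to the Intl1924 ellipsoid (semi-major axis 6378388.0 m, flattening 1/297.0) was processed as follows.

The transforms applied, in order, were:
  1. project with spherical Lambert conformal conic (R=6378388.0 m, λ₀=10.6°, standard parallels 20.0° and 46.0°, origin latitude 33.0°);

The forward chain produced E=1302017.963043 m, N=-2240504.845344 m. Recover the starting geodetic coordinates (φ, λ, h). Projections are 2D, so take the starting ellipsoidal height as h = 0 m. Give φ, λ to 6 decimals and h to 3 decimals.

φ=12.150164°, λ=22.131217°, h=0.000 m

start: E=1302017.9630, N=-2240504.8453 m
→ lcc⁻¹: φ=12.15016400°, λ=22.13121700°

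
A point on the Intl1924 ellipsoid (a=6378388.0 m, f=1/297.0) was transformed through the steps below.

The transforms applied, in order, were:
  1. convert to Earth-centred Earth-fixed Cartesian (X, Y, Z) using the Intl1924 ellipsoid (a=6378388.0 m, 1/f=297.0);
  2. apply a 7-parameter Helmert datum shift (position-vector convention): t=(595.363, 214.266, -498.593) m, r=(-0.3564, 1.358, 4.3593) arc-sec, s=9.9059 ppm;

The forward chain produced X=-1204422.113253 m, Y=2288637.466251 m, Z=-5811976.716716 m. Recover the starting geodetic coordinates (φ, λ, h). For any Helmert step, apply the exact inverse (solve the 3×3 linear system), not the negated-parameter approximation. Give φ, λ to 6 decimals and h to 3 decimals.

φ=-66.152670°, λ=117.767929°, h=482.270 m

start: X=-1204422.1133, Y=2288637.4663, Z=-5811976.7167 m
→ Helmert⁻¹: X=-1204918.9136, Y=2288436.0383, Z=-5811424.5351
→ geod (Bowring, a=6378388.000): φ=-66.15267000°, λ=117.76792900°, h=482.2700 m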